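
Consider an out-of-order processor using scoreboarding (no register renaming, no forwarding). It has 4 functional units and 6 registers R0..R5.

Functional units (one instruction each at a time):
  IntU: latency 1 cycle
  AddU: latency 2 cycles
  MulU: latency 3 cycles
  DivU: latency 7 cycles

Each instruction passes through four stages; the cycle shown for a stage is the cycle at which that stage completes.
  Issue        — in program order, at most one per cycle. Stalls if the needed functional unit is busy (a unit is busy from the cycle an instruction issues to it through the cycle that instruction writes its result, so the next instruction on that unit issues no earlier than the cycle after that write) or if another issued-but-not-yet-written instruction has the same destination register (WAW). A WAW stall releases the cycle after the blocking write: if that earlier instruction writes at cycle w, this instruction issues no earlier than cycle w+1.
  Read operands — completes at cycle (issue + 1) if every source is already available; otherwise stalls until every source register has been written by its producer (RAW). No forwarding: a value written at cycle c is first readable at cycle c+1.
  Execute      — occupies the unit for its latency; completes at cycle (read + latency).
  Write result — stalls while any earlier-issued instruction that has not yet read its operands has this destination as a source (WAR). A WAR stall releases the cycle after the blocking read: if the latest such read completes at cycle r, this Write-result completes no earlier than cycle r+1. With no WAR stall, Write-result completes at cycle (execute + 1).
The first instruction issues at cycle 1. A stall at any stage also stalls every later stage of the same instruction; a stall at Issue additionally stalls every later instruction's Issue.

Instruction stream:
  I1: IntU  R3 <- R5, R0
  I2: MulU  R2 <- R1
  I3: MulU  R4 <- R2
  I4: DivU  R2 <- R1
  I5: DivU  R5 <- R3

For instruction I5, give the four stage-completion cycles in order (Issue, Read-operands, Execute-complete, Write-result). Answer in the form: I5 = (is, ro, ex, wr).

c1: issue I1 (IntU)
c2: I1 read-ops · issue I2 (MulU)
c3: I1 finished on IntU · I2 read-ops
c4: I1→R3
c6: I2 finished on MulU
c7: I2→R2
c8: issue I3 (MulU)
c9: I3 read-ops · issue I4 (DivU)
c10: I4 read-ops
c12: I3 finished on MulU
c13: I3→R4
c17: I4 finished on DivU
c18: I4→R2
c19: issue I5 (DivU)
c20: I5 read-ops
c27: I5 finished on DivU
c28: I5→R5

I5 = (19, 20, 27, 28)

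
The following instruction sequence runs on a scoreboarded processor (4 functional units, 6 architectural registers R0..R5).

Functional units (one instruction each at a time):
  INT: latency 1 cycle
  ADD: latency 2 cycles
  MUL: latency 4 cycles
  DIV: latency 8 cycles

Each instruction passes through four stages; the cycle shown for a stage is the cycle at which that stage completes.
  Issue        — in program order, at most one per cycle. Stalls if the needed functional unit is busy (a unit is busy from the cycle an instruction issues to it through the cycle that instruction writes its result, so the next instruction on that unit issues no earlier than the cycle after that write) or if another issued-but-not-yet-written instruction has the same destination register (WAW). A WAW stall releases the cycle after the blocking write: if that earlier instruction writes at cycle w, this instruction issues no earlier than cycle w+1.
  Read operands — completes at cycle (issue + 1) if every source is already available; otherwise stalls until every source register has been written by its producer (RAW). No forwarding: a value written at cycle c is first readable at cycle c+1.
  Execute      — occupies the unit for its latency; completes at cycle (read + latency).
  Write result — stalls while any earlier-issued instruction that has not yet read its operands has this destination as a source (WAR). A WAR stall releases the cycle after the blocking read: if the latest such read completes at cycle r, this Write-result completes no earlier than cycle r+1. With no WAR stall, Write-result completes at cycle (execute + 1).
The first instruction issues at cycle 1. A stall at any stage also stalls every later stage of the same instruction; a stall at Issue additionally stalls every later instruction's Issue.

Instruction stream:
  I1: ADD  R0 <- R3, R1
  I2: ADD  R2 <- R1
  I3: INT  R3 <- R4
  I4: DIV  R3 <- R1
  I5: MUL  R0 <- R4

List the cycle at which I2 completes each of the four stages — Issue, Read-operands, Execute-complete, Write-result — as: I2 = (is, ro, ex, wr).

I1  is:1  ro:2  ex:4  wr:5
I2  is:6  ro:7  ex:9  wr:10  — struct: ADD busy until I1 writes@5
I3  is:7  ro:8  ex:9  wr:10
I4  is:11  ro:12  ex:20  wr:21  — WAW R3: wait I3 write@10
I5  is:12  ro:13  ex:17  wr:18

I2 = (6, 7, 9, 10)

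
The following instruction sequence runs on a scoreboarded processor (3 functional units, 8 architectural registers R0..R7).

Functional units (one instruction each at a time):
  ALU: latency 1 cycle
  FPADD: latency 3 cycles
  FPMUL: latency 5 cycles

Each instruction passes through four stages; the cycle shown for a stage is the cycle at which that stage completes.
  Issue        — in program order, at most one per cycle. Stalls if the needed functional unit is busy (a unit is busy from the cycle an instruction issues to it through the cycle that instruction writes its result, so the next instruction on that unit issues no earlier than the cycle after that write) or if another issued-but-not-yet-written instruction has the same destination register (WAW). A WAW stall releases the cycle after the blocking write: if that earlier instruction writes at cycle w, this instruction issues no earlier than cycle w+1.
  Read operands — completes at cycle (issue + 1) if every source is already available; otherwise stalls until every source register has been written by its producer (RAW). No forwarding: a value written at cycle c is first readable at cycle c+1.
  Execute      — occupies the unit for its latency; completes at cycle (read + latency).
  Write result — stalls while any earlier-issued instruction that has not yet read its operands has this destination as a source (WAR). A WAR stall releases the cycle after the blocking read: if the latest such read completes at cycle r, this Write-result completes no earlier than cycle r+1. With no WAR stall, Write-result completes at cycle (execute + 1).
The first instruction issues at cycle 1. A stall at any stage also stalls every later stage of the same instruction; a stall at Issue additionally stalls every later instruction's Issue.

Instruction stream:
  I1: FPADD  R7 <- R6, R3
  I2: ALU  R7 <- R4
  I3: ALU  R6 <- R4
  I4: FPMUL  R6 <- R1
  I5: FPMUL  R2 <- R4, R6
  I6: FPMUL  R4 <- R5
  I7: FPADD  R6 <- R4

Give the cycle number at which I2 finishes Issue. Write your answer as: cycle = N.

c1: I1→FPADD
c2: I1 RO
c5: I1 EX
c6: I1 WR R7
c7: I2→ALU
c8: I2 RO
c9: I2 EX
c10: I2 WR R7
c11: I3→ALU
c12: I3 RO
c13: I3 EX
c14: I3 WR R6
c15: I4→FPMUL
c16: I4 RO
c21: I4 EX
c22: I4 WR R6
c23: I5→FPMUL
c24: I5 RO
c29: I5 EX
c30: I5 WR R2
c31: I6→FPMUL
c32: I6 RO, I7→FPADD
c37: I6 EX
c38: I6 WR R4
c39: I7 RO
c42: I7 EX
c43: I7 WR R6

cycle = 7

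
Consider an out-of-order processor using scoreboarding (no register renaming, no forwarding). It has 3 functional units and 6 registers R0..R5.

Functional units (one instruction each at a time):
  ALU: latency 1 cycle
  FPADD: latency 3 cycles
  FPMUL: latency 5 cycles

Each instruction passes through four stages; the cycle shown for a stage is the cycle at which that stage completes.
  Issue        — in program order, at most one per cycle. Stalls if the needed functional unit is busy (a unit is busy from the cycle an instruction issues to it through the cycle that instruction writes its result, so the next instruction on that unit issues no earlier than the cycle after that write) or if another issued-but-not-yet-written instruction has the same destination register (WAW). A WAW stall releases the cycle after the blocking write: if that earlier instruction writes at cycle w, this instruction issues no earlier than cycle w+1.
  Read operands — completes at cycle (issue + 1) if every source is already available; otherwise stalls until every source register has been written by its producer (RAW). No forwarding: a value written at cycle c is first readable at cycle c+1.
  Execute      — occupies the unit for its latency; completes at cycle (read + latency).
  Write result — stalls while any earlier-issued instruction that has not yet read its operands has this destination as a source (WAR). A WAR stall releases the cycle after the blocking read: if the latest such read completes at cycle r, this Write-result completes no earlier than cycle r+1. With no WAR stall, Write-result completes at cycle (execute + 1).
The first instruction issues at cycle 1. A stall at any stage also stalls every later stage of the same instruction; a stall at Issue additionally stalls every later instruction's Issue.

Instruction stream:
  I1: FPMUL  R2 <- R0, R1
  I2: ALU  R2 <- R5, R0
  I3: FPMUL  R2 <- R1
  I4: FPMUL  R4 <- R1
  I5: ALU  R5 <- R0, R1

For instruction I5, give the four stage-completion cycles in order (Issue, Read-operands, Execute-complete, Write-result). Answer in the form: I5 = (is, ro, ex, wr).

I1  is:1  ro:2  ex:7  wr:8
I2  is:9  ro:10  ex:11  wr:12  — WAW R2: wait I1 write@8
I3  is:13  ro:14  ex:19  wr:20  — WAW R2: wait I2 write@12
I4  is:21  ro:22  ex:27  wr:28  — struct: FPMUL busy until I3 writes@20
I5  is:22  ro:23  ex:24  wr:25

I5 = (22, 23, 24, 25)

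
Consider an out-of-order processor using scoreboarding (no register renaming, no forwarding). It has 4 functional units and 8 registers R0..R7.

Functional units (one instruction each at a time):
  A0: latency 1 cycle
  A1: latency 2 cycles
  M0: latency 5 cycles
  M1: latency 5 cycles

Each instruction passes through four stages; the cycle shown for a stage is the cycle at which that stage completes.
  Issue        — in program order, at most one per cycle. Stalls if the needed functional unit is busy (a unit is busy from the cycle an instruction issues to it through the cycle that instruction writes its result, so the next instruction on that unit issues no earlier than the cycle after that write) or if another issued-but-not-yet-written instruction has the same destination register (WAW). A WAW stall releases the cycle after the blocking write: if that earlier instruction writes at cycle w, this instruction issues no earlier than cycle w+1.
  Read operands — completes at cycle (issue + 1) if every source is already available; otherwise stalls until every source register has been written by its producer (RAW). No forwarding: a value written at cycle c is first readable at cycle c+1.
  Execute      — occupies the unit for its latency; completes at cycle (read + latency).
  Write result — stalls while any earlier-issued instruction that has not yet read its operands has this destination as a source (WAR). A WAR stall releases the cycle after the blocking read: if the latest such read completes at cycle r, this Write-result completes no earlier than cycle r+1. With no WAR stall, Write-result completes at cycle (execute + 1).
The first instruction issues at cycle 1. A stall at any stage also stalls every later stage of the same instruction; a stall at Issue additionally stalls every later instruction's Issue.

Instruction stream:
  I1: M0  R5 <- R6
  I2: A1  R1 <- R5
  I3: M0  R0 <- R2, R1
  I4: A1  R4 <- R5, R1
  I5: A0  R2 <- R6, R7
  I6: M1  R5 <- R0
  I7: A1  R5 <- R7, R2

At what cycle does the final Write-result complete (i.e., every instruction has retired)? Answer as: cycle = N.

c1: issue I1 (M0)
c2: I1 read-ops, issue I2 (A1)
c7: I1 finished on M0
c8: I1→R5
c9: I2 read-ops, issue I3 (M0)
c11: I2 finished on A1
c12: I2→R1
c13: I3 read-ops, issue I4 (A1)
c14: I4 read-ops, issue I5 (A0)
c15: I5 read-ops, issue I6 (M1)
c16: I4 finished on A1, I5 finished on A0
c17: I4→R4, I5→R2
c18: I3 finished on M0
c19: I3→R0
c20: I6 read-ops
c25: I6 finished on M1
c26: I6→R5
c27: issue I7 (A1)
c28: I7 read-ops
c30: I7 finished on A1
c31: I7→R5

cycle = 31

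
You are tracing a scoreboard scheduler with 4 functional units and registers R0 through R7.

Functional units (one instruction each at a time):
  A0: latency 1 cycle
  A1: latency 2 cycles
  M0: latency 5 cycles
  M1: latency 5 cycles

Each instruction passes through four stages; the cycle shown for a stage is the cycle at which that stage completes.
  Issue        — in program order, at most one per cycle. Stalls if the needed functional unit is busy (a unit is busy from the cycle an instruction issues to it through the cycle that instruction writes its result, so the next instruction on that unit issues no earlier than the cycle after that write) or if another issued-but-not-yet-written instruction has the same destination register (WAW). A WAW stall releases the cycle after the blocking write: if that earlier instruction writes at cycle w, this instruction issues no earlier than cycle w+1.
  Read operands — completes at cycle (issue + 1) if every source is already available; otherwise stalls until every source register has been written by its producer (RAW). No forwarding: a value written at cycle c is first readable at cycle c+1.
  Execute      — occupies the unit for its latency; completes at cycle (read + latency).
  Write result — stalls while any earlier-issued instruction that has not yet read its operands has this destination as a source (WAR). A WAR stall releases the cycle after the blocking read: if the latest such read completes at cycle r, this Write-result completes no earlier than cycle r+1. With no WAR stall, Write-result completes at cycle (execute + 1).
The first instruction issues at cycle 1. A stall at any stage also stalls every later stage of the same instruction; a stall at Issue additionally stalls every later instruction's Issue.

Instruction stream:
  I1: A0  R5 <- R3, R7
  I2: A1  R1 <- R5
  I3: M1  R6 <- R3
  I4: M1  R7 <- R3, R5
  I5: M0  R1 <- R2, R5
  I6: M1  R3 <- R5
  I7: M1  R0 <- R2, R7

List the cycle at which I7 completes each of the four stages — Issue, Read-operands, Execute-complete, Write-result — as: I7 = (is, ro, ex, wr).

[I1] 1/2/3/4
[I2] 2/5/7/8  (RAW R5: wait I1 write@4)
[I3] 3/4/9/10
[I4] 11/12/17/18  (struct: M1 busy until I3 writes@10)
[I5] 12/13/18/19
[I6] 19/20/25/26  (struct: M1 busy until I4 writes@18)
[I7] 27/28/33/34  (struct: M1 busy until I6 writes@26)

I7 = (27, 28, 33, 34)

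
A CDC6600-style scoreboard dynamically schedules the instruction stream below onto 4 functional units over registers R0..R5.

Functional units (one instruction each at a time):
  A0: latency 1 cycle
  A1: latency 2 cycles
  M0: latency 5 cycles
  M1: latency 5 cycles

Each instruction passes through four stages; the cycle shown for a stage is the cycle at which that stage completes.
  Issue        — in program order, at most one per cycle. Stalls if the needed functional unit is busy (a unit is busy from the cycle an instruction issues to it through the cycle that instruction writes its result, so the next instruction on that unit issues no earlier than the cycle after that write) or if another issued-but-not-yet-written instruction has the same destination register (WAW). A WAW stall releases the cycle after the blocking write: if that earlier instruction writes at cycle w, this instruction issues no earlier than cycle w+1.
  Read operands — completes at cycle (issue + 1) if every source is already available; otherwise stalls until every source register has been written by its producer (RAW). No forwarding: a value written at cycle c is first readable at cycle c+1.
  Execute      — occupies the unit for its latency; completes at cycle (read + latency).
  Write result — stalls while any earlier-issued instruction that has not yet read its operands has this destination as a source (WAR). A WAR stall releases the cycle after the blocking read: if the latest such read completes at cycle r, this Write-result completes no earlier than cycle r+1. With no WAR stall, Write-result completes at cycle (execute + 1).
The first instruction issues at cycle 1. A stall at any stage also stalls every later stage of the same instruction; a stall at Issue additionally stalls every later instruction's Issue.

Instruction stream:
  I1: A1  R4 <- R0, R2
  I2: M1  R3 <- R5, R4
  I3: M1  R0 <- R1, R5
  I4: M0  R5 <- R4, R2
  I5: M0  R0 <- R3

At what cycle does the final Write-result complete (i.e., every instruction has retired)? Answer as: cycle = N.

cycle = 29

  I1 | 1 | 2 | 4 | 5
  I2 | 2 | 6 | 11 | 12   RAW R4: wait I1 write@5
  I3 | 13 | 14 | 19 | 20   struct: M1 busy until I2 writes@12
  I4 | 14 | 15 | 20 | 21
  I5 | 22 | 23 | 28 | 29   struct: M0 busy until I4 writes@21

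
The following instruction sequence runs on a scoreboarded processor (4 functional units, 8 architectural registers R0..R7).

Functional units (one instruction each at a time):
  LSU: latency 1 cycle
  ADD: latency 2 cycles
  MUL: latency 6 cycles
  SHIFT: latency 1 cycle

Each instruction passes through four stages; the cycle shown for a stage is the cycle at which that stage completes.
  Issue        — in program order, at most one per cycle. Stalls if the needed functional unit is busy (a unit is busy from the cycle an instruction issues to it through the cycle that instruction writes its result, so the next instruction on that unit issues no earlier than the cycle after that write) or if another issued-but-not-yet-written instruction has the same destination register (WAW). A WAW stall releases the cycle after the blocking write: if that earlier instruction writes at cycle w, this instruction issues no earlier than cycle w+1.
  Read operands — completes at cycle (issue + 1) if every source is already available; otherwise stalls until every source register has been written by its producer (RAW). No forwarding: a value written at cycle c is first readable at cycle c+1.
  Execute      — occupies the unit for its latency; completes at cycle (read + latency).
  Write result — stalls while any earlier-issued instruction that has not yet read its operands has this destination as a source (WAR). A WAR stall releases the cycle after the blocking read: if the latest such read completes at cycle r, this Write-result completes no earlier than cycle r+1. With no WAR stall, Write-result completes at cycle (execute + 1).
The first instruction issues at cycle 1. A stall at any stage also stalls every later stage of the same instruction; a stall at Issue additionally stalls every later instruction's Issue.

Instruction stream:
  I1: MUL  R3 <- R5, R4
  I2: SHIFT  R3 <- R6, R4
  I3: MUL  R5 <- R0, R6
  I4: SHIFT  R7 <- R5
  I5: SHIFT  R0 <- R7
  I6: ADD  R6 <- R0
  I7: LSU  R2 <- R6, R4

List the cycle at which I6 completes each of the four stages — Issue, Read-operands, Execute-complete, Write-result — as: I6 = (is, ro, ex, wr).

I6 = (24, 27, 29, 30)

[1] I1→MUL
[2] I1 RO
[8] I1 EX
[9] I1 WR R3
[10] I2→SHIFT
[11] I2 RO; I3→MUL
[12] I2 EX; I3 RO
[13] I2 WR R3
[14] I4→SHIFT
[18] I3 EX
[19] I3 WR R5
[20] I4 RO
[21] I4 EX
[22] I4 WR R7
[23] I5→SHIFT
[24] I5 RO; I6→ADD
[25] I5 EX; I7→LSU
[26] I5 WR R0
[27] I6 RO
[29] I6 EX
[30] I6 WR R6
[31] I7 RO
[32] I7 EX
[33] I7 WR R2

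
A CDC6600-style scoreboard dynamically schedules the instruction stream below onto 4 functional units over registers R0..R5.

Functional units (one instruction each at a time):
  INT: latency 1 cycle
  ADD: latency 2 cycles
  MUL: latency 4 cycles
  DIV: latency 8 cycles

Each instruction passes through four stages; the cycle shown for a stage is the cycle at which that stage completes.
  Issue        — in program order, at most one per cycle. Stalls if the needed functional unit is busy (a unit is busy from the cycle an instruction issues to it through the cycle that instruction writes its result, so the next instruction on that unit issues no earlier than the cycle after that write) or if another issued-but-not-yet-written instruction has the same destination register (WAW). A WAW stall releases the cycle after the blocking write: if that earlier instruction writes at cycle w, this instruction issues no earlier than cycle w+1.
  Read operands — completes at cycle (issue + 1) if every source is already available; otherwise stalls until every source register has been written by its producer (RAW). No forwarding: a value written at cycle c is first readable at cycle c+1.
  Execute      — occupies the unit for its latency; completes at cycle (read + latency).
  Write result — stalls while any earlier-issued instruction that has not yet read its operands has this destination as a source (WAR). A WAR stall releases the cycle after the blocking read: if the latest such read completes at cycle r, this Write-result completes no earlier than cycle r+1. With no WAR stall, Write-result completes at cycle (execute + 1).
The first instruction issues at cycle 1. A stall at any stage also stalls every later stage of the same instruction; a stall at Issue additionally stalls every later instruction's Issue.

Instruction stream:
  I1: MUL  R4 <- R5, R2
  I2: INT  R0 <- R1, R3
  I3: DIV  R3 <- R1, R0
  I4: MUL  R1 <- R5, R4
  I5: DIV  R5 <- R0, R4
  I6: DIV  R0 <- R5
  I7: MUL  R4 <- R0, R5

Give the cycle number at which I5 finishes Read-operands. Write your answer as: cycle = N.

cycle = 17

c1: I1 issues→MUL
c2: I1 reads | I2 issues→INT
c3: I2 reads | I3 issues→DIV
c4: I2 exec-done
c5: I2 writes R0
c6: I1 exec-done | I3 reads
c7: I1 writes R4
c8: I4 issues→MUL
c9: I4 reads
c13: I4 exec-done
c14: I3 exec-done | I4 writes R1
c15: I3 writes R3
c16: I5 issues→DIV
c17: I5 reads
c25: I5 exec-done
c26: I5 writes R5
c27: I6 issues→DIV
c28: I6 reads | I7 issues→MUL
c36: I6 exec-done
c37: I6 writes R0
c38: I7 reads
c42: I7 exec-done
c43: I7 writes R4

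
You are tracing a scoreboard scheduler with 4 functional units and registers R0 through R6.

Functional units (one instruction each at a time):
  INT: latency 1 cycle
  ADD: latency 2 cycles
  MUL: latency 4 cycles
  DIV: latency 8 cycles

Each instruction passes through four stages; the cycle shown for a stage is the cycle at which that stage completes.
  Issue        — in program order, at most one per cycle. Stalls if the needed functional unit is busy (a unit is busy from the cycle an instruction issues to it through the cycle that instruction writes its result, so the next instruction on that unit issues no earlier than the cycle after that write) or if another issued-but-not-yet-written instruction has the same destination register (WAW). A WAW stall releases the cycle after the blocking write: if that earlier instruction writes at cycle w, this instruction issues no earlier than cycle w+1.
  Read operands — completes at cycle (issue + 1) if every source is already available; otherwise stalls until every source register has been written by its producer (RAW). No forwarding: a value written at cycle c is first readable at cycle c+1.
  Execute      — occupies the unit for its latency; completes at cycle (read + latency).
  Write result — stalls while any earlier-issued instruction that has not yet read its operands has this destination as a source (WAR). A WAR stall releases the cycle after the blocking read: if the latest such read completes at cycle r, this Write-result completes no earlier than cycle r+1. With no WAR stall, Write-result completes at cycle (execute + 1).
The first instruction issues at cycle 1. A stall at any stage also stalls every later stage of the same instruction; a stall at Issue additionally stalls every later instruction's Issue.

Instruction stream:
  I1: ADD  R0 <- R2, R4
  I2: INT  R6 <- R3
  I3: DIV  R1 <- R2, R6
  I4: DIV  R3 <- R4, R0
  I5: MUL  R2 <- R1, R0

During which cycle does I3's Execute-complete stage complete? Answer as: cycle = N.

cycle = 14

cycle 1: I1 issues→ADD
cycle 2: I1 reads · I2 issues→INT
cycle 3: I2 reads · I3 issues→DIV
cycle 4: I1 exec-done · I2 exec-done
cycle 5: I1 writes R0 · I2 writes R6
cycle 6: I3 reads
cycle 14: I3 exec-done
cycle 15: I3 writes R1
cycle 16: I4 issues→DIV
cycle 17: I4 reads · I5 issues→MUL
cycle 18: I5 reads
cycle 22: I5 exec-done
cycle 23: I5 writes R2
cycle 25: I4 exec-done
cycle 26: I4 writes R3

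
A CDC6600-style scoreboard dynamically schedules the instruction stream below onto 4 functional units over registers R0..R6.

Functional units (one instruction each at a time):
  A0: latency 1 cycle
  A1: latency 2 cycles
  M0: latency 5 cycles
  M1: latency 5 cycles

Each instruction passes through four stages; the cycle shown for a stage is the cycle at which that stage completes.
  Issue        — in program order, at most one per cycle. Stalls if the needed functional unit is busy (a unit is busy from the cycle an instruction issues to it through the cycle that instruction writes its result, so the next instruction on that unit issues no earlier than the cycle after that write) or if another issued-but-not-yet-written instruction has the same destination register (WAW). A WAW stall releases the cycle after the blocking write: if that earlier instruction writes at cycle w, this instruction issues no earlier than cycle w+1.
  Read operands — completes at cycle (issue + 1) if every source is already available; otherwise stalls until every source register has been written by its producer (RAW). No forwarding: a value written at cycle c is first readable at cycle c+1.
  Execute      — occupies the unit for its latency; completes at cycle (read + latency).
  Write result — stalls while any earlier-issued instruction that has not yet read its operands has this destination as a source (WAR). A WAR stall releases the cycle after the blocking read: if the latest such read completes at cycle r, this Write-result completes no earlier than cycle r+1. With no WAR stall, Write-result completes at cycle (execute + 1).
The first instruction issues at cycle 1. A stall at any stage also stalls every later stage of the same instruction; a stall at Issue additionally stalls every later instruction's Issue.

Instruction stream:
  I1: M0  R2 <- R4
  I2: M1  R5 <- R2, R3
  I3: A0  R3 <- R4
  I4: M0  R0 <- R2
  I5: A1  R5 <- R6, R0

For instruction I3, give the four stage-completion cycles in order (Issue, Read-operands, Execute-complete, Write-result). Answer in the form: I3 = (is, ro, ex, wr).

I3 = (3, 4, 5, 10)

  I1 | 1 | 2 | 7 | 8
  I2 | 2 | 9 | 14 | 15   RAW R2: wait I1 write@8
  I3 | 3 | 4 | 5 | 10   WAR R3: wait I2 read@9
  I4 | 9 | 10 | 15 | 16   struct: M0 busy until I1 writes@8
  I5 | 16 | 17 | 19 | 20   WAW R5: wait I2 write@15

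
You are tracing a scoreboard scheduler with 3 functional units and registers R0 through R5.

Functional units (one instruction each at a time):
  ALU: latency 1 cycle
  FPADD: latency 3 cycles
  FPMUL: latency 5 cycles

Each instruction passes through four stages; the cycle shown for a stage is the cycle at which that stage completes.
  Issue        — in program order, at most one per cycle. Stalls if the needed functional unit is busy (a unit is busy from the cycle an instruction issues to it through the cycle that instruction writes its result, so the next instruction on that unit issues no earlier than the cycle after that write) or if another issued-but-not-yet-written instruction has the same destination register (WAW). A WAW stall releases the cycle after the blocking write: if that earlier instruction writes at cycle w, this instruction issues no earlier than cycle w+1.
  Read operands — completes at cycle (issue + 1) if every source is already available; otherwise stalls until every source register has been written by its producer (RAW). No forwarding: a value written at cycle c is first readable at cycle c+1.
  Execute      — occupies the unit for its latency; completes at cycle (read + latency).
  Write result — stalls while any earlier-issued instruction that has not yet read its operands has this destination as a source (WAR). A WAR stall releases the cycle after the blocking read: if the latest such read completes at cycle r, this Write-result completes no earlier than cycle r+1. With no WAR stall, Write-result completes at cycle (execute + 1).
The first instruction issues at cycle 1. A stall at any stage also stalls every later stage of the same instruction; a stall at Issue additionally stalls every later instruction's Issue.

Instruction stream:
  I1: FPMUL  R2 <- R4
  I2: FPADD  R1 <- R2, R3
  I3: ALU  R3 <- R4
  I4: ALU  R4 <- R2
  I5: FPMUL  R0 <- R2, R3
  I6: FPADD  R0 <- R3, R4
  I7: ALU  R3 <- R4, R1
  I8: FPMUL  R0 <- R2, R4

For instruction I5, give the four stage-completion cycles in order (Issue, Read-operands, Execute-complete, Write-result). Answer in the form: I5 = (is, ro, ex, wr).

[1] issue I1 (FPMUL)
[2] I1 read-ops, issue I2 (FPADD)
[3] issue I3 (ALU)
[4] I3 read-ops
[5] I3 finished on ALU
[7] I1 finished on FPMUL
[8] I1→R2
[9] I2 read-ops
[10] I3→R3
[11] issue I4 (ALU)
[12] I2 finished on FPADD, I4 read-ops, issue I5 (FPMUL)
[13] I2→R1, I4 finished on ALU, I5 read-ops
[14] I4→R4
[18] I5 finished on FPMUL
[19] I5→R0
[20] issue I6 (FPADD)
[21] I6 read-ops, issue I7 (ALU)
[22] I7 read-ops
[23] I7 finished on ALU
[24] I6 finished on FPADD, I7→R3
[25] I6→R0
[26] issue I8 (FPMUL)
[27] I8 read-ops
[32] I8 finished on FPMUL
[33] I8→R0

I5 = (12, 13, 18, 19)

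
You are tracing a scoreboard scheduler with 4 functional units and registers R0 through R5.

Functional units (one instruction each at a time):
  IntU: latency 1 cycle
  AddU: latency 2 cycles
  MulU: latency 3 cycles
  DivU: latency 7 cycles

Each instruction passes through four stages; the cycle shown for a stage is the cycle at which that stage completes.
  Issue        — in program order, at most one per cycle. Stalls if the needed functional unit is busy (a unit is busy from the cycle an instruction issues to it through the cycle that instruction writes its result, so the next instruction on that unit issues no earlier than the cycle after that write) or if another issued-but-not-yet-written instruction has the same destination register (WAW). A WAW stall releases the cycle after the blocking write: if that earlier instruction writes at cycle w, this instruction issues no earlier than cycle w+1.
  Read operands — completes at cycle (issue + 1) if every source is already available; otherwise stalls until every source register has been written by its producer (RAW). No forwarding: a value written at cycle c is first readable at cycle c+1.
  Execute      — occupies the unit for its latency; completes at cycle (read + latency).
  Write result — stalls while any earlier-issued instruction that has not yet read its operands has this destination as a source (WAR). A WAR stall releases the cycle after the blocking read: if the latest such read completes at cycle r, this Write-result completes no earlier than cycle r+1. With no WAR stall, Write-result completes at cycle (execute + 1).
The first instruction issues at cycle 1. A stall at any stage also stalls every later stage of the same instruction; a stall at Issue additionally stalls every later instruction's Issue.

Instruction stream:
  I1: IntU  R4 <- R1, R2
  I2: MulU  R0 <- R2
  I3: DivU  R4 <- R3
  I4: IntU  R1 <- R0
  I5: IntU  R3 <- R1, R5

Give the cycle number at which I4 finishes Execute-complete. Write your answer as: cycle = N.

cycle = 9

[1] I1 issues→IntU
[2] I1 reads | I2 issues→MulU
[3] I1 exec-done | I2 reads
[4] I1 writes R4
[5] I3 issues→DivU
[6] I2 exec-done | I3 reads | I4 issues→IntU
[7] I2 writes R0
[8] I4 reads
[9] I4 exec-done
[10] I4 writes R1
[11] I5 issues→IntU
[12] I5 reads
[13] I3 exec-done | I5 exec-done
[14] I3 writes R4 | I5 writes R3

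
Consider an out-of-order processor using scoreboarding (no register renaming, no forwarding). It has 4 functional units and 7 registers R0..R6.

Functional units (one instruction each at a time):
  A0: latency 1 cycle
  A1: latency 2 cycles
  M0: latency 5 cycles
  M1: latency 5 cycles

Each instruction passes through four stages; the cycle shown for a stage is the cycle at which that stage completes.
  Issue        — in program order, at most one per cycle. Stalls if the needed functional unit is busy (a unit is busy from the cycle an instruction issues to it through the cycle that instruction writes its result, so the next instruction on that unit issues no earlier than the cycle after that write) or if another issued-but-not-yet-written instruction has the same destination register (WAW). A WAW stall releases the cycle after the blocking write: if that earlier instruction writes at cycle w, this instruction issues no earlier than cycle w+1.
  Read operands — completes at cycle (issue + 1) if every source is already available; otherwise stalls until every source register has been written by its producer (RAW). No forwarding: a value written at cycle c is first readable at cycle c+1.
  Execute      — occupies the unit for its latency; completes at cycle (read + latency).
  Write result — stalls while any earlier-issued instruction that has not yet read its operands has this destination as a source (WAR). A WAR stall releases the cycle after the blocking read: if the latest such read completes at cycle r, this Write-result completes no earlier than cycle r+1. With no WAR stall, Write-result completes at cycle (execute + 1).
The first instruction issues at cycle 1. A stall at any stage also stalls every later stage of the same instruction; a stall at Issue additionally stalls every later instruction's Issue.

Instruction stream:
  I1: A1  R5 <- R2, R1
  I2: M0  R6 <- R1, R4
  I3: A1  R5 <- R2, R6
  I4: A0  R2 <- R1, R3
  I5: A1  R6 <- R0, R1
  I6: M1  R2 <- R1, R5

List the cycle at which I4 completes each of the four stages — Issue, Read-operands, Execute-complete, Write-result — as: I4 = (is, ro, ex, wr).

[1] issue I1 (A1)
[2] I1 read-ops, issue I2 (M0)
[3] I2 read-ops
[4] I1 finished on A1
[5] I1→R5
[6] issue I3 (A1)
[7] issue I4 (A0)
[8] I2 finished on M0, I4 read-ops
[9] I2→R6, I4 finished on A0
[10] I3 read-ops
[11] I4→R2
[12] I3 finished on A1
[13] I3→R5
[14] issue I5 (A1)
[15] I5 read-ops, issue I6 (M1)
[16] I6 read-ops
[17] I5 finished on A1
[18] I5→R6
[21] I6 finished on M1
[22] I6→R2

I4 = (7, 8, 9, 11)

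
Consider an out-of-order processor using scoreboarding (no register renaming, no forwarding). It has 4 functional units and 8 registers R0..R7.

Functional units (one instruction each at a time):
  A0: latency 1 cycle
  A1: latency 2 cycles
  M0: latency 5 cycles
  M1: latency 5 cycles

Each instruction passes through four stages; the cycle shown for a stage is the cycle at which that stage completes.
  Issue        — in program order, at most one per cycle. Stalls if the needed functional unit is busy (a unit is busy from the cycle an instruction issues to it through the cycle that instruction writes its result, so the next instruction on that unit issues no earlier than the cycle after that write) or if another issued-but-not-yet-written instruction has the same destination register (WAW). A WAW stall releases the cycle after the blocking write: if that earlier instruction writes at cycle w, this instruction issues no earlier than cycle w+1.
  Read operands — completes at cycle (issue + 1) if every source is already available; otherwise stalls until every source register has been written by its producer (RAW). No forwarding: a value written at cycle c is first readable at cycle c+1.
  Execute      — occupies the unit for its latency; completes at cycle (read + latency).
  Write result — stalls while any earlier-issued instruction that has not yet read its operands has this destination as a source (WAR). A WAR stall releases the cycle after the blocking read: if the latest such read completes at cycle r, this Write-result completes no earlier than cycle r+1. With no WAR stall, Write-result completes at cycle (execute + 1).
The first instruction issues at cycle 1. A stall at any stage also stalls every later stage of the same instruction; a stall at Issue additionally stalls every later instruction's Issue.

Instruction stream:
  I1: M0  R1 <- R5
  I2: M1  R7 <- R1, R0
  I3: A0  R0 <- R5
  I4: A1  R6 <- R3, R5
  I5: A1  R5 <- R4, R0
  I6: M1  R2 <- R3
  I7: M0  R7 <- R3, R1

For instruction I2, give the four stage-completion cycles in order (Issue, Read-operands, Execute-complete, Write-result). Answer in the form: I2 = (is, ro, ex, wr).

I2 = (2, 9, 14, 15)

c1: I1 dispatched to M0
c2: I1 operands ready, I2 dispatched to M1
c3: I3 dispatched to A0
c4: I3 operands ready, I4 dispatched to A1
c5: I3 complete, I4 operands ready
c7: I1 complete, I4 complete
c8: R1←I1, R6←I4
c9: I2 operands ready, I5 dispatched to A1
c10: R0←I3
c11: I5 operands ready
c13: I5 complete
c14: I2 complete, R5←I5
c15: R7←I2
c16: I6 dispatched to M1
c17: I6 operands ready, I7 dispatched to M0
c18: I7 operands ready
c22: I6 complete
c23: R2←I6, I7 complete
c24: R7←I7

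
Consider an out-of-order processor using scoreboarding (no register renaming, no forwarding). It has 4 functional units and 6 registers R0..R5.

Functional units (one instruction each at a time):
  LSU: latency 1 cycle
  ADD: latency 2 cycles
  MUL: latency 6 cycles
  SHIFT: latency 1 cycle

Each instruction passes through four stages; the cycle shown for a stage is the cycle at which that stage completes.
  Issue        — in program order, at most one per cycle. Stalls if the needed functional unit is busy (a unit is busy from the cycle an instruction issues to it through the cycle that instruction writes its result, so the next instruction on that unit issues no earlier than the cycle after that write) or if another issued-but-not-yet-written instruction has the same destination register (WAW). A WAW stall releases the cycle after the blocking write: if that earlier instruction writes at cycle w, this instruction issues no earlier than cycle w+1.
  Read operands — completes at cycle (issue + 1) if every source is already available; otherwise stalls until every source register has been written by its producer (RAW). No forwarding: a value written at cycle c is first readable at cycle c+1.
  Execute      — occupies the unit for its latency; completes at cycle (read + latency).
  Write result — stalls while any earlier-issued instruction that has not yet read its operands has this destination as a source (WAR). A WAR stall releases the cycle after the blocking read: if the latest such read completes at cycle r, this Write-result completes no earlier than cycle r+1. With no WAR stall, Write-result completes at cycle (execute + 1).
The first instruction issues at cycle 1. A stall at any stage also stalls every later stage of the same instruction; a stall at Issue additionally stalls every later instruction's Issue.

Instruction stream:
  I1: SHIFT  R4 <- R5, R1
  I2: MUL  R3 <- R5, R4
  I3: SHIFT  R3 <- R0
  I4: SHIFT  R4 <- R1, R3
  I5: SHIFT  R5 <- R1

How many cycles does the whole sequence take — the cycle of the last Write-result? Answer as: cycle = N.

cycle = 24

I1: IS=1 RO=2 EX=3 WR=4
I2: IS=2 RO=5 EX=11 WR=12  [RAW R4: wait I1 write@4]
I3: IS=13 RO=14 EX=15 WR=16  [WAW R3: wait I2 write@12]
I4: IS=17 RO=18 EX=19 WR=20  [struct: SHIFT busy until I3 writes@16]
I5: IS=21 RO=22 EX=23 WR=24  [struct: SHIFT busy until I4 writes@20]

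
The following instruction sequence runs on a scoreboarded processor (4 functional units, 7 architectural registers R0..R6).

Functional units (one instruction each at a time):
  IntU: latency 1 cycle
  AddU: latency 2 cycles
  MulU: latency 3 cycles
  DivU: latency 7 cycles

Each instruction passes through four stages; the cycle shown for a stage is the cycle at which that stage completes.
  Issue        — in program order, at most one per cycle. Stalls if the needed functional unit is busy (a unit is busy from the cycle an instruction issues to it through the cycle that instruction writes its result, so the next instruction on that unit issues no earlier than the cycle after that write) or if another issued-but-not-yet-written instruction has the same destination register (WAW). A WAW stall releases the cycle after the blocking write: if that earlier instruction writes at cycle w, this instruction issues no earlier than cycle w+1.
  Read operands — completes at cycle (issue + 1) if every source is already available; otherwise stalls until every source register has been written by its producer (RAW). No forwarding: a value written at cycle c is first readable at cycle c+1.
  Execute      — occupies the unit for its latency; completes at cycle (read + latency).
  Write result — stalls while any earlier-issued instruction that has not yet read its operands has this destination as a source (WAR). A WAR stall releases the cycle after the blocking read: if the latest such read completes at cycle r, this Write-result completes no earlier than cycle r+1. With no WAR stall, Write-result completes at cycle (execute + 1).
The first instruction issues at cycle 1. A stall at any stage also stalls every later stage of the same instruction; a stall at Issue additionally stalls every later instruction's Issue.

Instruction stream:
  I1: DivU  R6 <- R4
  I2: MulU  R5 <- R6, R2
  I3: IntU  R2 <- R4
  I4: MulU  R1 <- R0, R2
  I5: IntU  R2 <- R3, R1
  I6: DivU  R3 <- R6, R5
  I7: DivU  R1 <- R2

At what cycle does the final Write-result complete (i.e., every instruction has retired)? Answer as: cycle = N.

cycle = 37

  I1 | 1 | 2 | 9 | 10
  I2 | 2 | 11 | 14 | 15   RAW R6: wait I1 write@10
  I3 | 3 | 4 | 5 | 12   WAR R2: wait I2 read@11
  I4 | 16 | 17 | 20 | 21   struct: MulU busy until I2 writes@15
  I5 | 17 | 22 | 23 | 24   RAW R1: wait I4 write@21
  I6 | 18 | 19 | 26 | 27
  I7 | 28 | 29 | 36 | 37   struct: DivU busy until I6 writes@27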